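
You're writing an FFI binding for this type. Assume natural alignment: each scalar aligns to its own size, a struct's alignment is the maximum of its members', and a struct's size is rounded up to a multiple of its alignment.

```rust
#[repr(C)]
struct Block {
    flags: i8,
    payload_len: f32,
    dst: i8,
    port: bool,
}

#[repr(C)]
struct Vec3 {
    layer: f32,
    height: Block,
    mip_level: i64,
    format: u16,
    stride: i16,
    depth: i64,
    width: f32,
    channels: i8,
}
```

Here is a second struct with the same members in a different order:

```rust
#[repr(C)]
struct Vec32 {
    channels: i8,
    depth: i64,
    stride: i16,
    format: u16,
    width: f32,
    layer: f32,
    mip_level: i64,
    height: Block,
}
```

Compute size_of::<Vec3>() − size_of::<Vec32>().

-8

Block: flags at 0 (size 1, align 1) → ends 1; pad 3 to align 4 for payload_len; payload_len at 4 (size 4, align 4) → ends 8; dst at 8 (size 1, align 1) → ends 9; port at 9 (size 1, align 1) → ends 10; tail pad 2 to reach multiple of 4; total 12 bytes, alignment 4
layer at 0 (size 4, align 4) → ends 4
height at 4 (size 12, align 4) → ends 16
mip_level at 16 (size 8, align 8) → ends 24
format at 24 (size 2, align 2) → ends 26
stride at 26 (size 2, align 2) → ends 28
pad 4 to align 8 for depth
depth at 32 (size 8, align 8) → ends 40
width at 40 (size 4, align 4) → ends 44
channels at 44 (size 1, align 1) → ends 45
tail pad 3 to reach multiple of 8
total 48 bytes, alignment 8
— Vec32 —
channels at 0 (size 1, align 1) → ends 1
pad 7 to align 8 for depth
depth at 8 (size 8, align 8) → ends 16
stride at 16 (size 2, align 2) → ends 18
format at 18 (size 2, align 2) → ends 20
width at 20 (size 4, align 4) → ends 24
layer at 24 (size 4, align 4) → ends 28
pad 4 to align 8 for mip_level
mip_level at 32 (size 8, align 8) → ends 40
height at 40 (size 12, align 4) → ends 52
tail pad 4 to reach multiple of 8
total 56 bytes, alignment 8
48 − 56 = -8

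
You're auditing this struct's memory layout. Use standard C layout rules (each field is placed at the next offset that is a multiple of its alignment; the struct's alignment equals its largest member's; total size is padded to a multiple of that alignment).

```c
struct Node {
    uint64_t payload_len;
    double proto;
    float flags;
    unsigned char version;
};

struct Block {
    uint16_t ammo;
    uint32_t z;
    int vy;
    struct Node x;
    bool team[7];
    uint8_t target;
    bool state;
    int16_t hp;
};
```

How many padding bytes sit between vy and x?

Node: payload_len at 0 (size 8, align 8) → ends 8; proto at 8 (size 8, align 8) → ends 16; flags at 16 (size 4, align 4) → ends 20; version at 20 (size 1, align 1) → ends 21; tail pad 3 to reach multiple of 8; total 24 bytes, alignment 8
ammo at 0 (size 2, align 2) → ends 2
pad 2 to align 4 for z
z at 4 (size 4, align 4) → ends 8
vy at 8 (size 4, align 4) → ends 12
pad 4 to align 8 for x
x at 16 (size 24, align 8) → ends 40

4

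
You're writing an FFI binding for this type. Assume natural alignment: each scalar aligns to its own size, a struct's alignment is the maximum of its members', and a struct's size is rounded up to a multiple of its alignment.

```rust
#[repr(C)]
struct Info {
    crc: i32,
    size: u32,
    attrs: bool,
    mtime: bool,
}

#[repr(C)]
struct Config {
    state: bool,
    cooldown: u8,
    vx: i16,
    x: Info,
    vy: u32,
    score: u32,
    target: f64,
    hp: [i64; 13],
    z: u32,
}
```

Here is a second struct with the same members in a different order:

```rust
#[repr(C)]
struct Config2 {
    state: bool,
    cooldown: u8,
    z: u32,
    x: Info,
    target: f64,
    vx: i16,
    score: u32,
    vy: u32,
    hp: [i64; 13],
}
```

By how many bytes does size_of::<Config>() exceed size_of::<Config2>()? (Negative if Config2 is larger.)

Info: crc at 0 (size 4, align 4) → ends 4; size at 4 (size 4, align 4) → ends 8; attrs at 8 (size 1, align 1) → ends 9; mtime at 9 (size 1, align 1) → ends 10; tail pad 2 to reach multiple of 4; total 12 bytes, alignment 4
state at 0 (size 1, align 1) → ends 1
cooldown at 1 (size 1, align 1) → ends 2
vx at 2 (size 2, align 2) → ends 4
x at 4 (size 12, align 4) → ends 16
vy at 16 (size 4, align 4) → ends 20
score at 20 (size 4, align 4) → ends 24
target at 24 (size 8, align 8) → ends 32
hp at 32 (size 104, align 8) → ends 136
z at 136 (size 4, align 4) → ends 140
tail pad 4 to reach multiple of 8
total 144 bytes, alignment 8
— Config2 —
state at 0 (size 1, align 1) → ends 1
cooldown at 1 (size 1, align 1) → ends 2
pad 2 to align 4 for z
z at 4 (size 4, align 4) → ends 8
x at 8 (size 12, align 4) → ends 20
pad 4 to align 8 for target
target at 24 (size 8, align 8) → ends 32
vx at 32 (size 2, align 2) → ends 34
pad 2 to align 4 for score
score at 36 (size 4, align 4) → ends 40
vy at 40 (size 4, align 4) → ends 44
pad 4 to align 8 for hp
hp at 48 (size 104, align 8) → ends 152
total 152 bytes, alignment 8
144 − 152 = -8

-8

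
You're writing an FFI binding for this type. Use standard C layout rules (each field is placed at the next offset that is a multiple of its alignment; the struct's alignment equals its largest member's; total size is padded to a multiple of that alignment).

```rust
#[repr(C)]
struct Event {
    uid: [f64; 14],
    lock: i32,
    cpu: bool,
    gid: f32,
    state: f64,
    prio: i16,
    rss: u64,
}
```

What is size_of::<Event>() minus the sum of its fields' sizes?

13

0..112  uid  (112B, 8-aligned)
112..116  lock  (4B, 4-aligned)
116..117  cpu  (1B, 1-aligned)
117..120  -- padding (3B)
120..124  gid  (4B, 4-aligned)
124..128  -- padding (4B)
128..136  state  (8B, 8-aligned)
136..138  prio  (2B, 2-aligned)
138..144  -- padding (6B)
144..152  rss  (8B, 8-aligned)
sizeof = 152, alignof = 8
data bytes 139, size 152 → padding 13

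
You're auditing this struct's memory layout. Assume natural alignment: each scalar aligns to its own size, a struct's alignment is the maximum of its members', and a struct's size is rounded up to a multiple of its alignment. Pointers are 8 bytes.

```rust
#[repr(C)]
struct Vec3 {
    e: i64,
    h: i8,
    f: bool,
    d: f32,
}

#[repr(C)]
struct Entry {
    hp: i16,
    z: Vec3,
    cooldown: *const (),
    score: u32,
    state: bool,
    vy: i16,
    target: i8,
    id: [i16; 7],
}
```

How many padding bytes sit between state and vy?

Vec3: @0: e [8B, align 8] → 8; @8: h [1B, align 1] → 9; @9: f [1B, align 1] → 10; +2 pad (align 4); @12: d [4B, align 4] → 16; size 16, align 8
@0: hp [2B, align 2] → 2
+6 pad (align 8)
@8: z [16B, align 8] → 24
@24: cooldown [8B, align 8] → 32
@32: score [4B, align 4] → 36
@36: state [1B, align 1] → 37
+1 pad (align 2)
@38: vy [2B, align 2] → 40

1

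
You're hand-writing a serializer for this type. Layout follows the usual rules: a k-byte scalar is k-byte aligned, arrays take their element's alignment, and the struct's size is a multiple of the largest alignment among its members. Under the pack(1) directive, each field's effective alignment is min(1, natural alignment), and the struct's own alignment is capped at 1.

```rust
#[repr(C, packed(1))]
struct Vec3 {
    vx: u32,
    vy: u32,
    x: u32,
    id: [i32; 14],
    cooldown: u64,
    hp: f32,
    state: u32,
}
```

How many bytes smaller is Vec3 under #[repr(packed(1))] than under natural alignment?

natural layout:
  @0: vx [4B, align 4] → 4
  @4: vy [4B, align 4] → 8
  @8: x [4B, align 4] → 12
  @12: id [56B, align 4] → 68
  +4 pad (align 8)
  @72: cooldown [8B, align 8] → 80
  @80: hp [4B, align 4] → 84
  @84: state [4B, align 4] → 88
  size 88, align 8
packed(1) layout:
  @0: vx [4B, align 1] → 4
  @4: vy [4B, align 1] → 8
  @8: x [4B, align 1] → 12
  @12: id [56B, align 1] → 68
  @68: cooldown [8B, align 1] → 76
  @76: hp [4B, align 1] → 80
  @80: state [4B, align 1] → 84
  size 84, align 1
88 − 84 = 4

4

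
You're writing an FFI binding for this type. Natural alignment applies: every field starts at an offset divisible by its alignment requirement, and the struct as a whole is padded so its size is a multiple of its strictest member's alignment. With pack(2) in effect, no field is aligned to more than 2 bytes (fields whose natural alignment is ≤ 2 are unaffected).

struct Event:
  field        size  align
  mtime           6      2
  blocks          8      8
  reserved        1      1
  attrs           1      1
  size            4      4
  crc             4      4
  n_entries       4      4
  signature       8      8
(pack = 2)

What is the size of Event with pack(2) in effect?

36

0..6  mtime  (6B, 2-aligned)
6..14  blocks  (8B, 2-aligned)
14..15  reserved  (1B, 1-aligned)
15..16  attrs  (1B, 1-aligned)
16..20  size  (4B, 2-aligned)
20..24  crc  (4B, 2-aligned)
24..28  n_entries  (4B, 2-aligned)
28..36  signature  (8B, 2-aligned)
sizeof = 36, alignof = 2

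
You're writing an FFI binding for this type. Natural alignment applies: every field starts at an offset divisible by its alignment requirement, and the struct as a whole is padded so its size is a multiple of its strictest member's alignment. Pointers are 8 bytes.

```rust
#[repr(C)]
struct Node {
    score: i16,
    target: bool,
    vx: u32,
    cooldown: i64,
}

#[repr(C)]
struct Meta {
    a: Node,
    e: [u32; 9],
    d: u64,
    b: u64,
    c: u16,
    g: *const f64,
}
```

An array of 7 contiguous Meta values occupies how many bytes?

Node: @0: score [2B, align 2] → 2; @2: target [1B, align 1] → 3; +1 pad (align 4); @4: vx [4B, align 4] → 8; @8: cooldown [8B, align 8] → 16; size 16, align 8
@0: a [16B, align 8] → 16
@16: e [36B, align 4] → 52
+4 pad (align 8)
@56: d [8B, align 8] → 64
@64: b [8B, align 8] → 72
@72: c [2B, align 2] → 74
+6 pad (align 8)
@80: g [8B, align 8] → 88
size 88, align 8
array of 7: 7 × 88 = 616

616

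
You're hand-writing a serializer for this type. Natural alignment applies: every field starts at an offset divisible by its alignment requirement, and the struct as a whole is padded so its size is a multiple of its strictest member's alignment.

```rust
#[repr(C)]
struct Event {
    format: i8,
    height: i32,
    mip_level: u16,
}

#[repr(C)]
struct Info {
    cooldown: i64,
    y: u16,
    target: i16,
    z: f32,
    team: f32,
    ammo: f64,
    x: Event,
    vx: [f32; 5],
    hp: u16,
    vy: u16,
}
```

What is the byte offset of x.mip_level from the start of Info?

Event: 0..1  format  (1B, 1-aligned); 1..4  -- padding (3B); 4..8  height  (4B, 4-aligned); 8..10  mip_level  (2B, 2-aligned); 10..12  -- tail padding (2B); sizeof = 12, alignof = 4
0..8  cooldown  (8B, 8-aligned)
8..10  y  (2B, 2-aligned)
10..12  target  (2B, 2-aligned)
12..16  z  (4B, 4-aligned)
16..20  team  (4B, 4-aligned)
20..24  -- padding (4B)
24..32  ammo  (8B, 8-aligned)
32..44  x  (12B, 4-aligned)
within Event: mip_level at 8
32 + 8 = 40

40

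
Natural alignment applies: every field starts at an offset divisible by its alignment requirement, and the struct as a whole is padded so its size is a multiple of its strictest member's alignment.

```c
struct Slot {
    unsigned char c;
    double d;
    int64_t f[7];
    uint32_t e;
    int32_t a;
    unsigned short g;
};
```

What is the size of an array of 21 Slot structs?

1848

@0: c [1B, align 1] → 1
+7 pad (align 8)
@8: d [8B, align 8] → 16
@16: f [56B, align 8] → 72
@72: e [4B, align 4] → 76
@76: a [4B, align 4] → 80
@80: g [2B, align 2] → 82
+6 tail pad (align 8)
size 88, align 8
array of 21: 21 × 88 = 1848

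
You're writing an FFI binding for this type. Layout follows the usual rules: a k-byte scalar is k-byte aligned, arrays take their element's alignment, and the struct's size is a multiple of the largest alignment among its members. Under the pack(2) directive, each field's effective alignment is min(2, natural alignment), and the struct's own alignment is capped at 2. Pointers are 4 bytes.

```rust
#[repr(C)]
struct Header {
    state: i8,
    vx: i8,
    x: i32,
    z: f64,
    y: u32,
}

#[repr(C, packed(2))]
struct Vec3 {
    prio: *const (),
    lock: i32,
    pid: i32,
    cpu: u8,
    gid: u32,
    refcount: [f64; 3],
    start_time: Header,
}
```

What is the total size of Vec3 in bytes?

Header: state at 0 (size 1, align 1) → ends 1; vx at 1 (size 1, align 1) → ends 2; pad 2 to align 4 for x; x at 4 (size 4, align 4) → ends 8; z at 8 (size 8, align 8) → ends 16; y at 16 (size 4, align 4) → ends 20; tail pad 4 to reach multiple of 8; total 24 bytes, alignment 8
prio at 0 (size 4, align 2) → ends 4
lock at 4 (size 4, align 2) → ends 8
pid at 8 (size 4, align 2) → ends 12
cpu at 12 (size 1, align 1) → ends 13
pad 1 to align 2 for gid
gid at 14 (size 4, align 2) → ends 18
refcount at 18 (size 24, align 2) → ends 42
start_time at 42 (size 24, align 2) → ends 66
total 66 bytes, alignment 2

66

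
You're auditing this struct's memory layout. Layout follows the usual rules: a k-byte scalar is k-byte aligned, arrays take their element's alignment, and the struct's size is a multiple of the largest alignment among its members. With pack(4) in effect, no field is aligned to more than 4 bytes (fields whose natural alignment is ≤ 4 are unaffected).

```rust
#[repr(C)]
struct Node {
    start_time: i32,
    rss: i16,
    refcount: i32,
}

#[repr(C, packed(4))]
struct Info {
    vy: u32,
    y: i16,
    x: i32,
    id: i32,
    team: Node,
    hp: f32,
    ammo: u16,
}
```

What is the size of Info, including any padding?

36 bytes

Node: 0..4  start_time  (4B, 4-aligned); 4..6  rss  (2B, 2-aligned); 6..8  -- padding (2B); 8..12  refcount  (4B, 4-aligned); sizeof = 12, alignof = 4
0..4  vy  (4B, 4-aligned)
4..6  y  (2B, 2-aligned)
6..8  -- padding (2B)
8..12  x  (4B, 4-aligned)
12..16  id  (4B, 4-aligned)
16..28  team  (12B, 4-aligned)
28..32  hp  (4B, 4-aligned)
32..34  ammo  (2B, 2-aligned)
34..36  -- tail padding (2B)
sizeof = 36, alignof = 4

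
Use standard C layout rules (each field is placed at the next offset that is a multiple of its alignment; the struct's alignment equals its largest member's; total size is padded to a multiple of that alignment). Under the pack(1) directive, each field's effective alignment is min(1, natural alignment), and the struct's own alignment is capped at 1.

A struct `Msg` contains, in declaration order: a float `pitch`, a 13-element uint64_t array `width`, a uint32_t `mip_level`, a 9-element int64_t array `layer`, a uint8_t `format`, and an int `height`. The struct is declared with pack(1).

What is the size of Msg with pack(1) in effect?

0..4  pitch  (4B, 1-aligned)
4..108  width  (104B, 1-aligned)
108..112  mip_level  (4B, 1-aligned)
112..184  layer  (72B, 1-aligned)
184..185  format  (1B, 1-aligned)
185..189  height  (4B, 1-aligned)
sizeof = 189, alignof = 1

189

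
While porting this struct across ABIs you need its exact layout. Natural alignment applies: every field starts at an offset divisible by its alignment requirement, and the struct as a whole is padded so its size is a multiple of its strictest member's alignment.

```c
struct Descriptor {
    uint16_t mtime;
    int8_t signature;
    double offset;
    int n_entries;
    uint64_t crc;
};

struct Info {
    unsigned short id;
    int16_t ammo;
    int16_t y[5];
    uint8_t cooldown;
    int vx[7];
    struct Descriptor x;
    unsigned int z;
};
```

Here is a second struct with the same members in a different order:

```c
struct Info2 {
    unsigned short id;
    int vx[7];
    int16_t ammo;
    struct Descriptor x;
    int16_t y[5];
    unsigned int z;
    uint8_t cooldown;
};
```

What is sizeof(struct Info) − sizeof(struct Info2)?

Descriptor: mtime at 0 (size 2, align 2) → ends 2; signature at 2 (size 1, align 1) → ends 3; pad 5 to align 8 for offset; offset at 8 (size 8, align 8) → ends 16; n_entries at 16 (size 4, align 4) → ends 20; pad 4 to align 8 for crc; crc at 24 (size 8, align 8) → ends 32; total 32 bytes, alignment 8
id at 0 (size 2, align 2) → ends 2
ammo at 2 (size 2, align 2) → ends 4
y at 4 (size 10, align 2) → ends 14
cooldown at 14 (size 1, align 1) → ends 15
pad 1 to align 4 for vx
vx at 16 (size 28, align 4) → ends 44
pad 4 to align 8 for x
x at 48 (size 32, align 8) → ends 80
z at 80 (size 4, align 4) → ends 84
tail pad 4 to reach multiple of 8
total 88 bytes, alignment 8
— Info2 —
id at 0 (size 2, align 2) → ends 2
pad 2 to align 4 for vx
vx at 4 (size 28, align 4) → ends 32
ammo at 32 (size 2, align 2) → ends 34
pad 6 to align 8 for x
x at 40 (size 32, align 8) → ends 72
y at 72 (size 10, align 2) → ends 82
pad 2 to align 4 for z
z at 84 (size 4, align 4) → ends 88
cooldown at 88 (size 1, align 1) → ends 89
tail pad 7 to reach multiple of 8
total 96 bytes, alignment 8
88 − 96 = -8

-8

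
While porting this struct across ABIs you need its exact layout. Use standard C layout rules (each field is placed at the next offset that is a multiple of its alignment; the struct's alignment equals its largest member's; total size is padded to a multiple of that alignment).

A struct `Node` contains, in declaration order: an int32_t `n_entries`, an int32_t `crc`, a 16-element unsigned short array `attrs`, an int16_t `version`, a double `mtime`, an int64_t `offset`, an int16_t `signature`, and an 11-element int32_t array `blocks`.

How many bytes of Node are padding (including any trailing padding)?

n_entries at 0 (size 4, align 4) → ends 4
crc at 4 (size 4, align 4) → ends 8
attrs at 8 (size 32, align 2) → ends 40
version at 40 (size 2, align 2) → ends 42
pad 6 to align 8 for mtime
mtime at 48 (size 8, align 8) → ends 56
offset at 56 (size 8, align 8) → ends 64
signature at 64 (size 2, align 2) → ends 66
pad 2 to align 4 for blocks
blocks at 68 (size 44, align 4) → ends 112
total 112 bytes, alignment 8
data bytes 104, size 112 → padding 8

8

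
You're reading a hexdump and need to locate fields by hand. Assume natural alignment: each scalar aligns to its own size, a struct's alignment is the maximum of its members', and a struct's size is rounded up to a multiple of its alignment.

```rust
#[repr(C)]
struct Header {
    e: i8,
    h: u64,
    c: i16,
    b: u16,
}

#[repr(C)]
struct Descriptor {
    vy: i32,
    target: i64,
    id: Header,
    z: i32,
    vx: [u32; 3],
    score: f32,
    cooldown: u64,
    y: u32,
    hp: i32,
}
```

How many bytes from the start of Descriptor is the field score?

Header: @0: e [1B, align 1] → 1; +7 pad (align 8); @8: h [8B, align 8] → 16; @16: c [2B, align 2] → 18; @18: b [2B, align 2] → 20; +4 tail pad (align 8); size 24, align 8
@0: vy [4B, align 4] → 4
+4 pad (align 8)
@8: target [8B, align 8] → 16
@16: id [24B, align 8] → 40
@40: z [4B, align 4] → 44
@44: vx [12B, align 4] → 56
@56: score [4B, align 4] → 60

56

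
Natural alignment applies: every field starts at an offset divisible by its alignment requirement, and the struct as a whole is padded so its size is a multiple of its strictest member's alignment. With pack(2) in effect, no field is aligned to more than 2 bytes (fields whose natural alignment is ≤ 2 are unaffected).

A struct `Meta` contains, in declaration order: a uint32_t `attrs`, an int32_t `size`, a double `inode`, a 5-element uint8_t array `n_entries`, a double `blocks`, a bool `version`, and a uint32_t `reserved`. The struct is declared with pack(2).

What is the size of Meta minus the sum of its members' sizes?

2

@0: attrs [4B, align 2] → 4
@4: size [4B, align 2] → 8
@8: inode [8B, align 2] → 16
@16: n_entries [5B, align 1] → 21
+1 pad (align 2)
@22: blocks [8B, align 2] → 30
@30: version [1B, align 1] → 31
+1 pad (align 2)
@32: reserved [4B, align 2] → 36
size 36, align 2
data bytes 34, size 36 → padding 2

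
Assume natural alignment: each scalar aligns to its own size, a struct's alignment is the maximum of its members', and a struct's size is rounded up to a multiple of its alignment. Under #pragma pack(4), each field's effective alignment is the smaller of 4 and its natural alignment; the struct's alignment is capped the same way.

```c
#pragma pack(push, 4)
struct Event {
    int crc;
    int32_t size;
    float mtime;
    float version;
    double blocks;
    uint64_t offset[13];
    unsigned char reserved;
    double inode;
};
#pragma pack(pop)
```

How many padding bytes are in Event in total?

@0: crc [4B, align 4] → 4
@4: size [4B, align 4] → 8
@8: mtime [4B, align 4] → 12
@12: version [4B, align 4] → 16
@16: blocks [8B, align 4] → 24
@24: offset [104B, align 4] → 128
@128: reserved [1B, align 1] → 129
+3 pad (align 4)
@132: inode [8B, align 4] → 140
size 140, align 4
data bytes 137, size 140 → padding 3

3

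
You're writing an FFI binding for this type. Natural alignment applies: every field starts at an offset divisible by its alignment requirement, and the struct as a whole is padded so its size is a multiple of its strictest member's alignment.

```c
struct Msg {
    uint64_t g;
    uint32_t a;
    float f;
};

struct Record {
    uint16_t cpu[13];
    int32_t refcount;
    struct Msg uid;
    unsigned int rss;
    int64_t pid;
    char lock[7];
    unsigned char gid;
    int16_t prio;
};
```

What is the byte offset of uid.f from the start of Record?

Msg: 0..8  g  (8B, 8-aligned); 8..12  a  (4B, 4-aligned); 12..16  f  (4B, 4-aligned); sizeof = 16, alignof = 8
0..26  cpu  (26B, 2-aligned)
26..28  -- padding (2B)
28..32  refcount  (4B, 4-aligned)
32..48  uid  (16B, 8-aligned)
within Msg: f at 12
32 + 12 = 44

44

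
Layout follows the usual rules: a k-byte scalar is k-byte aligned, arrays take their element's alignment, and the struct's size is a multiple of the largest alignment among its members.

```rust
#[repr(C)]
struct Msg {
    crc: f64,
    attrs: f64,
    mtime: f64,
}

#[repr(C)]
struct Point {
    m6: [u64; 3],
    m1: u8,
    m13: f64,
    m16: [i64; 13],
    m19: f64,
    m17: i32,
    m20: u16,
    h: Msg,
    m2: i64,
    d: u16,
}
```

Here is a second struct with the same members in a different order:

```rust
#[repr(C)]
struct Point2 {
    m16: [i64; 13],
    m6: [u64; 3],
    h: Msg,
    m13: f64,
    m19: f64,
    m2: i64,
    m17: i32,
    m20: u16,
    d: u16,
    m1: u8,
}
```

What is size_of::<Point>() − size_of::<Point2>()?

8

Msg: @0: crc [8B, align 8] → 8; @8: attrs [8B, align 8] → 16; @16: mtime [8B, align 8] → 24; size 24, align 8
@0: m6 [24B, align 8] → 24
@24: m1 [1B, align 1] → 25
+7 pad (align 8)
@32: m13 [8B, align 8] → 40
@40: m16 [104B, align 8] → 144
@144: m19 [8B, align 8] → 152
@152: m17 [4B, align 4] → 156
@156: m20 [2B, align 2] → 158
+2 pad (align 8)
@160: h [24B, align 8] → 184
@184: m2 [8B, align 8] → 192
@192: d [2B, align 2] → 194
+6 tail pad (align 8)
size 200, align 8
— Point2 —
@0: m16 [104B, align 8] → 104
@104: m6 [24B, align 8] → 128
@128: h [24B, align 8] → 152
@152: m13 [8B, align 8] → 160
@160: m19 [8B, align 8] → 168
@168: m2 [8B, align 8] → 176
@176: m17 [4B, align 4] → 180
@180: m20 [2B, align 2] → 182
@182: d [2B, align 2] → 184
@184: m1 [1B, align 1] → 185
+7 tail pad (align 8)
size 192, align 8
200 − 192 = 8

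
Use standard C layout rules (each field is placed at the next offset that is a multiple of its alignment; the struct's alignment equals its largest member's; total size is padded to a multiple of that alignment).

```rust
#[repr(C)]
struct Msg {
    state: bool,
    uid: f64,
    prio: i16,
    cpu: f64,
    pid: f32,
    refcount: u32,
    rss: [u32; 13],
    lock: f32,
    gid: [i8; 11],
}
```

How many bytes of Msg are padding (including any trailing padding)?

18

0..1  state  (1B, 1-aligned)
1..8  -- padding (7B)
8..16  uid  (8B, 8-aligned)
16..18  prio  (2B, 2-aligned)
18..24  -- padding (6B)
24..32  cpu  (8B, 8-aligned)
32..36  pid  (4B, 4-aligned)
36..40  refcount  (4B, 4-aligned)
40..92  rss  (52B, 4-aligned)
92..96  lock  (4B, 4-aligned)
96..107  gid  (11B, 1-aligned)
107..112  -- tail padding (5B)
sizeof = 112, alignof = 8
data bytes 94, size 112 → padding 18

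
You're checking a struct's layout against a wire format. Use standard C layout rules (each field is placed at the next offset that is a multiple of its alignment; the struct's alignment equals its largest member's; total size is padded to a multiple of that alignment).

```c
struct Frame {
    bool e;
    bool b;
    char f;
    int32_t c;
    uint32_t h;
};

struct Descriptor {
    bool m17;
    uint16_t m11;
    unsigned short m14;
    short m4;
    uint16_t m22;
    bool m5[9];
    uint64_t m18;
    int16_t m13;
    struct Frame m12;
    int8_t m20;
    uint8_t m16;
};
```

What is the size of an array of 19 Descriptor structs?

Frame: @0: e [1B, align 1] → 1; @1: b [1B, align 1] → 2; @2: f [1B, align 1] → 3; +1 pad (align 4); @4: c [4B, align 4] → 8; @8: h [4B, align 4] → 12; size 12, align 4
@0: m17 [1B, align 1] → 1
+1 pad (align 2)
@2: m11 [2B, align 2] → 4
@4: m14 [2B, align 2] → 6
@6: m4 [2B, align 2] → 8
@8: m22 [2B, align 2] → 10
@10: m5 [9B, align 1] → 19
+5 pad (align 8)
@24: m18 [8B, align 8] → 32
@32: m13 [2B, align 2] → 34
+2 pad (align 4)
@36: m12 [12B, align 4] → 48
@48: m20 [1B, align 1] → 49
@49: m16 [1B, align 1] → 50
+6 tail pad (align 8)
size 56, align 8
array of 19: 19 × 56 = 1064

1064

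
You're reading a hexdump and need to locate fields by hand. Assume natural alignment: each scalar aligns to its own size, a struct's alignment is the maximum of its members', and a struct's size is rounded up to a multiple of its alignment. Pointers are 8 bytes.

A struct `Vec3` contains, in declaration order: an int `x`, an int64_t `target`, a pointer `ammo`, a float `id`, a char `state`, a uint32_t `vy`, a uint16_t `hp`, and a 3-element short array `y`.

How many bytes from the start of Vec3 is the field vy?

0..4  x  (4B, 4-aligned)
4..8  -- padding (4B)
8..16  target  (8B, 8-aligned)
16..24  ammo  (8B, 8-aligned)
24..28  id  (4B, 4-aligned)
28..29  state  (1B, 1-aligned)
29..32  -- padding (3B)
32..36  vy  (4B, 4-aligned)

32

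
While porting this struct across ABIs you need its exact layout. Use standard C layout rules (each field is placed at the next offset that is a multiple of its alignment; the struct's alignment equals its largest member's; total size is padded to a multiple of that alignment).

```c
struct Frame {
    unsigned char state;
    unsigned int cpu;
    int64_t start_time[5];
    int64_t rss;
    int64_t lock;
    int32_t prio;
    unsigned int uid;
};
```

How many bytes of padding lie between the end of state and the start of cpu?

state at 0 (size 1, align 1) → ends 1
pad 3 to align 4 for cpu
cpu at 4 (size 4, align 4) → ends 8

3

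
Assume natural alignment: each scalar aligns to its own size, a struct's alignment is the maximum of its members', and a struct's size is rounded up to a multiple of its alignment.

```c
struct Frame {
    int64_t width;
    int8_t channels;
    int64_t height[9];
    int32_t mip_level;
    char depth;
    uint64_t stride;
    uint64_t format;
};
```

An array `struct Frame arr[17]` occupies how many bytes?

0..8  width  (8B, 8-aligned)
8..9  channels  (1B, 1-aligned)
9..16  -- padding (7B)
16..88  height  (72B, 8-aligned)
88..92  mip_level  (4B, 4-aligned)
92..93  depth  (1B, 1-aligned)
93..96  -- padding (3B)
96..104  stride  (8B, 8-aligned)
104..112  format  (8B, 8-aligned)
sizeof = 112, alignof = 8
array of 17: 17 × 112 = 1904

1904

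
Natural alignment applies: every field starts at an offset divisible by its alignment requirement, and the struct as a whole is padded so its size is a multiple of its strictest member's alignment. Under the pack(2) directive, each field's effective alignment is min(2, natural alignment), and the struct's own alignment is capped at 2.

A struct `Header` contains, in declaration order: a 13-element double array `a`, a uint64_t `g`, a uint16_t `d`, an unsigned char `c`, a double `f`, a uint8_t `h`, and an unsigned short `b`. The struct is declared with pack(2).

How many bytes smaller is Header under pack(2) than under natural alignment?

8

natural layout:
  0..104  a  (104B, 8-aligned)
  104..112  g  (8B, 8-aligned)
  112..114  d  (2B, 2-aligned)
  114..115  c  (1B, 1-aligned)
  115..120  -- padding (5B)
  120..128  f  (8B, 8-aligned)
  128..129  h  (1B, 1-aligned)
  129..130  -- padding (1B)
  130..132  b  (2B, 2-aligned)
  132..136  -- tail padding (4B)
  sizeof = 136, alignof = 8
packed(2) layout:
  0..104  a  (104B, 2-aligned)
  104..112  g  (8B, 2-aligned)
  112..114  d  (2B, 2-aligned)
  114..115  c  (1B, 1-aligned)
  115..116  -- padding (1B)
  116..124  f  (8B, 2-aligned)
  124..125  h  (1B, 1-aligned)
  125..126  -- padding (1B)
  126..128  b  (2B, 2-aligned)
  sizeof = 128, alignof = 2
136 − 128 = 8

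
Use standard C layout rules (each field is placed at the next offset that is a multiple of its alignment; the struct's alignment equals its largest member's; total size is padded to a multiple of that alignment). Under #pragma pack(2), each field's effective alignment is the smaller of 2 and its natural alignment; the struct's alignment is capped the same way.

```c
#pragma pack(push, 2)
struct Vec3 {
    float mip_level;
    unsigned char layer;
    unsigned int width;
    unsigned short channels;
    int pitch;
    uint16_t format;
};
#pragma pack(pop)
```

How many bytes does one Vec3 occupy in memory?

0..4  mip_level  (4B, 2-aligned)
4..5  layer  (1B, 1-aligned)
5..6  -- padding (1B)
6..10  width  (4B, 2-aligned)
10..12  channels  (2B, 2-aligned)
12..16  pitch  (4B, 2-aligned)
16..18  format  (2B, 2-aligned)
sizeof = 18, alignof = 2

18 bytes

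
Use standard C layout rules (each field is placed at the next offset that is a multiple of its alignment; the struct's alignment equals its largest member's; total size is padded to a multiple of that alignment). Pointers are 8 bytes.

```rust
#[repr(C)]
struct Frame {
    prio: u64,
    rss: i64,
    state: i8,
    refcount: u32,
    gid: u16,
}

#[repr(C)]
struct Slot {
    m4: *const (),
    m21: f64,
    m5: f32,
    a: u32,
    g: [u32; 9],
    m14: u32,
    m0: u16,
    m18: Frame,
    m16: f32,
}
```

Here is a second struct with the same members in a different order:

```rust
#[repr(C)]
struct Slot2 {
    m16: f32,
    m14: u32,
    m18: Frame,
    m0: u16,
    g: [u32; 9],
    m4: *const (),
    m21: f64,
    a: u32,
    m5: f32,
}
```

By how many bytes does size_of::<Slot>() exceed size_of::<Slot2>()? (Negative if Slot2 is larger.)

8

Frame: prio at 0 (size 8, align 8) → ends 8; rss at 8 (size 8, align 8) → ends 16; state at 16 (size 1, align 1) → ends 17; pad 3 to align 4 for refcount; refcount at 20 (size 4, align 4) → ends 24; gid at 24 (size 2, align 2) → ends 26; tail pad 6 to reach multiple of 8; total 32 bytes, alignment 8
m4 at 0 (size 8, align 8) → ends 8
m21 at 8 (size 8, align 8) → ends 16
m5 at 16 (size 4, align 4) → ends 20
a at 20 (size 4, align 4) → ends 24
g at 24 (size 36, align 4) → ends 60
m14 at 60 (size 4, align 4) → ends 64
m0 at 64 (size 2, align 2) → ends 66
pad 6 to align 8 for m18
m18 at 72 (size 32, align 8) → ends 104
m16 at 104 (size 4, align 4) → ends 108
tail pad 4 to reach multiple of 8
total 112 bytes, alignment 8
— Slot2 —
m16 at 0 (size 4, align 4) → ends 4
m14 at 4 (size 4, align 4) → ends 8
m18 at 8 (size 32, align 8) → ends 40
m0 at 40 (size 2, align 2) → ends 42
pad 2 to align 4 for g
g at 44 (size 36, align 4) → ends 80
m4 at 80 (size 8, align 8) → ends 88
m21 at 88 (size 8, align 8) → ends 96
a at 96 (size 4, align 4) → ends 100
m5 at 100 (size 4, align 4) → ends 104
total 104 bytes, alignment 8
112 − 104 = 8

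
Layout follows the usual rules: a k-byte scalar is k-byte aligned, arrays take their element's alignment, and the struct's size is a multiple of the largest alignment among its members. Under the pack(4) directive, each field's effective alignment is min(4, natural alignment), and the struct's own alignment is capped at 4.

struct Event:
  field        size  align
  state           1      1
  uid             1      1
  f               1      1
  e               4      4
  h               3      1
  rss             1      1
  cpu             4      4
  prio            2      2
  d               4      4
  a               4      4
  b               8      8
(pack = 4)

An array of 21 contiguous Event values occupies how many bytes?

@0: state [1B, align 1] → 1
@1: uid [1B, align 1] → 2
@2: f [1B, align 1] → 3
+1 pad (align 4)
@4: e [4B, align 4] → 8
@8: h [3B, align 1] → 11
@11: rss [1B, align 1] → 12
@12: cpu [4B, align 4] → 16
@16: prio [2B, align 2] → 18
+2 pad (align 4)
@20: d [4B, align 4] → 24
@24: a [4B, align 4] → 28
@28: b [8B, align 4] → 36
size 36, align 4
array of 21: 21 × 36 = 756

756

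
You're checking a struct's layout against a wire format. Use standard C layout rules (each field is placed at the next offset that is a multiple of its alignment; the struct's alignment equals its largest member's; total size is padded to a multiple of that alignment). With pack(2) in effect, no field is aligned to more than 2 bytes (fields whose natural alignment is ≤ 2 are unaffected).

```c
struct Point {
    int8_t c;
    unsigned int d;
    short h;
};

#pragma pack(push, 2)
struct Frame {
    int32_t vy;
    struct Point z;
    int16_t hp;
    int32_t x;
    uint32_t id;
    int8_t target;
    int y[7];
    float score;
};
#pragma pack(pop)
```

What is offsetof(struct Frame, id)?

Point: @0: c [1B, align 1] → 1; +3 pad (align 4); @4: d [4B, align 4] → 8; @8: h [2B, align 2] → 10; +2 tail pad (align 4); size 12, align 4
@0: vy [4B, align 2] → 4
@4: z [12B, align 2] → 16
@16: hp [2B, align 2] → 18
@18: x [4B, align 2] → 22
@22: id [4B, align 2] → 26

22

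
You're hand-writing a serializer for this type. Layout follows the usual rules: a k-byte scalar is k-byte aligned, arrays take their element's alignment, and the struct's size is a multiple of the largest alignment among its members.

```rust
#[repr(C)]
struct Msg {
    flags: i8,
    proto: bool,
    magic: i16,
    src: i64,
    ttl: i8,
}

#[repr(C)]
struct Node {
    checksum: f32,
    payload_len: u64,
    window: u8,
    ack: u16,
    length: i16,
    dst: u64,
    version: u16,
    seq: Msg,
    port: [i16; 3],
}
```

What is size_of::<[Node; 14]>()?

Msg: flags at 0 (size 1, align 1) → ends 1; proto at 1 (size 1, align 1) → ends 2; magic at 2 (size 2, align 2) → ends 4; pad 4 to align 8 for src; src at 8 (size 8, align 8) → ends 16; ttl at 16 (size 1, align 1) → ends 17; tail pad 7 to reach multiple of 8; total 24 bytes, alignment 8
checksum at 0 (size 4, align 4) → ends 4
pad 4 to align 8 for payload_len
payload_len at 8 (size 8, align 8) → ends 16
window at 16 (size 1, align 1) → ends 17
pad 1 to align 2 for ack
ack at 18 (size 2, align 2) → ends 20
length at 20 (size 2, align 2) → ends 22
pad 2 to align 8 for dst
dst at 24 (size 8, align 8) → ends 32
version at 32 (size 2, align 2) → ends 34
pad 6 to align 8 for seq
seq at 40 (size 24, align 8) → ends 64
port at 64 (size 6, align 2) → ends 70
tail pad 2 to reach multiple of 8
total 72 bytes, alignment 8
array of 14: 14 × 72 = 1008

1008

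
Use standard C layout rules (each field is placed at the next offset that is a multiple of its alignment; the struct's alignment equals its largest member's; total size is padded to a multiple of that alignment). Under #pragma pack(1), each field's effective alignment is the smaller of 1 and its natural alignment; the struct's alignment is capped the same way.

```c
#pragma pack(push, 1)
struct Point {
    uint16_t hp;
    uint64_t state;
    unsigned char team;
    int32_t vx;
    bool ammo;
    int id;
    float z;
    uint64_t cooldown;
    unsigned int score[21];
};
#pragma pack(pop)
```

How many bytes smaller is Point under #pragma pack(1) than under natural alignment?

natural layout:
  @0: hp [2B, align 2] → 2
  +6 pad (align 8)
  @8: state [8B, align 8] → 16
  @16: team [1B, align 1] → 17
  +3 pad (align 4)
  @20: vx [4B, align 4] → 24
  @24: ammo [1B, align 1] → 25
  +3 pad (align 4)
  @28: id [4B, align 4] → 32
  @32: z [4B, align 4] → 36
  +4 pad (align 8)
  @40: cooldown [8B, align 8] → 48
  @48: score [84B, align 4] → 132
  +4 tail pad (align 8)
  size 136, align 8
packed(1) layout:
  @0: hp [2B, align 1] → 2
  @2: state [8B, align 1] → 10
  @10: team [1B, align 1] → 11
  @11: vx [4B, align 1] → 15
  @15: ammo [1B, align 1] → 16
  @16: id [4B, align 1] → 20
  @20: z [4B, align 1] → 24
  @24: cooldown [8B, align 1] → 32
  @32: score [84B, align 1] → 116
  size 116, align 1
136 − 116 = 20

20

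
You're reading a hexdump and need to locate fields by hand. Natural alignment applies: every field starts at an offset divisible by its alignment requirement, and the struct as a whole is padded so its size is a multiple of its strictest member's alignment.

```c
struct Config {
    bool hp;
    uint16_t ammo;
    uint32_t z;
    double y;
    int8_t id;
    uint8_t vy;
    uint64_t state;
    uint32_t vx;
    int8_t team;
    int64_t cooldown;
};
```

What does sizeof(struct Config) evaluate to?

48

0..1  hp  (1B, 1-aligned)
1..2  -- padding (1B)
2..4  ammo  (2B, 2-aligned)
4..8  z  (4B, 4-aligned)
8..16  y  (8B, 8-aligned)
16..17  id  (1B, 1-aligned)
17..18  vy  (1B, 1-aligned)
18..24  -- padding (6B)
24..32  state  (8B, 8-aligned)
32..36  vx  (4B, 4-aligned)
36..37  team  (1B, 1-aligned)
37..40  -- padding (3B)
40..48  cooldown  (8B, 8-aligned)
sizeof = 48, alignof = 8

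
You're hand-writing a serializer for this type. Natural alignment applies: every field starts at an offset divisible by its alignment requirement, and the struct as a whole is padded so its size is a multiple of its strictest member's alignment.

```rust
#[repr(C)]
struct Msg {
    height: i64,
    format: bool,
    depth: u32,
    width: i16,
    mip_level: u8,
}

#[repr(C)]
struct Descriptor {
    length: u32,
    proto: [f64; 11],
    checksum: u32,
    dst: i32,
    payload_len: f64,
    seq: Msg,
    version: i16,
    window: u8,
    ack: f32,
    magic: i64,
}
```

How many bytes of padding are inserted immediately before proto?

Msg: 0..8  height  (8B, 8-aligned); 8..9  format  (1B, 1-aligned); 9..12  -- padding (3B); 12..16  depth  (4B, 4-aligned); 16..18  width  (2B, 2-aligned); 18..19  mip_level  (1B, 1-aligned); 19..24  -- tail padding (5B); sizeof = 24, alignof = 8
0..4  length  (4B, 4-aligned)
4..8  -- padding (4B)
8..96  proto  (88B, 8-aligned)

4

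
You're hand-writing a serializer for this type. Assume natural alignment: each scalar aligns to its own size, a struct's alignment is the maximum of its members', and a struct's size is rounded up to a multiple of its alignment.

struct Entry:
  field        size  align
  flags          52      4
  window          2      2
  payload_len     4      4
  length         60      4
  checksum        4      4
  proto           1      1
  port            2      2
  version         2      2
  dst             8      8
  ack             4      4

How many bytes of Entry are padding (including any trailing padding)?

@0: flags [52B, align 4] → 52
@52: window [2B, align 2] → 54
+2 pad (align 4)
@56: payload_len [4B, align 4] → 60
@60: length [60B, align 4] → 120
@120: checksum [4B, align 4] → 124
@124: proto [1B, align 1] → 125
+1 pad (align 2)
@126: port [2B, align 2] → 128
@128: version [2B, align 2] → 130
+6 pad (align 8)
@136: dst [8B, align 8] → 144
@144: ack [4B, align 4] → 148
+4 tail pad (align 8)
size 152, align 8
data bytes 139, size 152 → padding 13

13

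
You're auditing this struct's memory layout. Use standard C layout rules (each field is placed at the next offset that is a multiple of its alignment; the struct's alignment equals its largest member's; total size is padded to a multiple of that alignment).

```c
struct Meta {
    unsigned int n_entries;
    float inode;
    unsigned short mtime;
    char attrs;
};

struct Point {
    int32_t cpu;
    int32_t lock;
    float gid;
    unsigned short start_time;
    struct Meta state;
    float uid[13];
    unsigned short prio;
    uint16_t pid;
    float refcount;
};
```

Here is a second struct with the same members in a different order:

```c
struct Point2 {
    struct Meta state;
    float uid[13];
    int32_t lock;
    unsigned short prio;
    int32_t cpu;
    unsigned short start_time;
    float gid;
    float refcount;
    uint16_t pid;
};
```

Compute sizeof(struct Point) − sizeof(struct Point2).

Meta: 0..4  n_entries  (4B, 4-aligned); 4..8  inode  (4B, 4-aligned); 8..10  mtime  (2B, 2-aligned); 10..11  attrs  (1B, 1-aligned); 11..12  -- tail padding (1B); sizeof = 12, alignof = 4
0..4  cpu  (4B, 4-aligned)
4..8  lock  (4B, 4-aligned)
8..12  gid  (4B, 4-aligned)
12..14  start_time  (2B, 2-aligned)
14..16  -- padding (2B)
16..28  state  (12B, 4-aligned)
28..80  uid  (52B, 4-aligned)
80..82  prio  (2B, 2-aligned)
82..84  pid  (2B, 2-aligned)
84..88  refcount  (4B, 4-aligned)
sizeof = 88, alignof = 4
— Point2 —
0..12  state  (12B, 4-aligned)
12..64  uid  (52B, 4-aligned)
64..68  lock  (4B, 4-aligned)
68..70  prio  (2B, 2-aligned)
70..72  -- padding (2B)
72..76  cpu  (4B, 4-aligned)
76..78  start_time  (2B, 2-aligned)
78..80  -- padding (2B)
80..84  gid  (4B, 4-aligned)
84..88  refcount  (4B, 4-aligned)
88..90  pid  (2B, 2-aligned)
90..92  -- tail padding (2B)
sizeof = 92, alignof = 4
88 − 92 = -4

-4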